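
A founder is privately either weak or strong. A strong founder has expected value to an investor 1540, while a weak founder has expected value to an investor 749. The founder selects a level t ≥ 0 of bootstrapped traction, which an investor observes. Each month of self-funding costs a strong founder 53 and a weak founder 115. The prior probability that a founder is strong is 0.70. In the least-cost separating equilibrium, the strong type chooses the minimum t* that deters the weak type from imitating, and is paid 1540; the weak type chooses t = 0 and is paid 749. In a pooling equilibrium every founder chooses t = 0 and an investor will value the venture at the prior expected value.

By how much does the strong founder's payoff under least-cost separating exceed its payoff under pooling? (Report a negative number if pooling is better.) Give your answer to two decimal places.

Least-cost separating signal: t* solves 749 = 1540 − 115·t*, so t* = (1540 − 749)/115 ≈ 6.8783.
Strong type's separating payoff: 1540 − 53 × t* = 1540 − 53 × (1540 − 749)/115 = 1540 − 41923/115 ≈ 1175.4522.
Pooling payoff: 0.70 × 1540 + 0.30 × 749 = 1302.7.
Difference: 1175.4522 − 1302.7 = -127.2478, i.e. -127.25 to two decimal places.
The strong type would prefer the pooling outcome.

-127.25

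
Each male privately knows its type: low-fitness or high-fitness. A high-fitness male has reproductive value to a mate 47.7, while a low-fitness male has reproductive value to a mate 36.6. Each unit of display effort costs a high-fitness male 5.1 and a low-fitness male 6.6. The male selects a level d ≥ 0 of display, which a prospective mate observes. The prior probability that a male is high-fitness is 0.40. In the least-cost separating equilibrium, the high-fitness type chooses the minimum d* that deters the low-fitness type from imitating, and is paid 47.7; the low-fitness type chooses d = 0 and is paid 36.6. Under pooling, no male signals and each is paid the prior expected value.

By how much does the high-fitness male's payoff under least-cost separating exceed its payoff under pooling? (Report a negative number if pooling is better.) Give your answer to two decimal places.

-1.92

Least-cost separating signal: d* solves 36.6 = 47.7 − 6.6·d*, so d* = (47.7 − 36.6)/6.6 ≈ 1.6818.
High-fitness type's separating payoff: 47.7 − 5.1 × d* = 47.7 − 5.1 × (47.7 − 36.6)/6.6 = 47.7 − 56.61/6.6 ≈ 39.1227.
Pooling payoff: 0.40 × 47.7 + 0.60 × 36.6 = 41.04.
Difference: 39.1227 − 41.04 = -1.9173, i.e. -1.92 to two decimal places.
The high-fitness type would prefer the pooling outcome.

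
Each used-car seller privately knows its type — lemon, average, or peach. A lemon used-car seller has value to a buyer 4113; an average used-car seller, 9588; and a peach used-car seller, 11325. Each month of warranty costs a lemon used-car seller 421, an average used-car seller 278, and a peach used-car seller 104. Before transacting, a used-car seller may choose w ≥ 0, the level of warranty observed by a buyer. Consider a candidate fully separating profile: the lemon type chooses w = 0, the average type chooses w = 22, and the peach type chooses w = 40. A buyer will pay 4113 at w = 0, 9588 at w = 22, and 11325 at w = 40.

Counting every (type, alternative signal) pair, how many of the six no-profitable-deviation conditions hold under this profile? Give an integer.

Peach (own payoff 11325 − 104×40 = 7165): to w=0 gives 4113 → no gain ✓; to w=22 gives 9588 − 104×22 = 7300 → profitable ✗.
Lemon (own payoff 4113): to w=22 gives 9588 − 421×22 = 326 → no gain ✓; to w=40 gives 11325 − 421×40 = -5515 → no gain ✓.
Average (own payoff 9588 − 278×22 = 3472): to w=0 gives 4113 → profitable ✗; to w=40 gives 11325 − 278×40 = 205 → no gain ✓.
4 of the 6 constraints hold; not an equilibrium.

4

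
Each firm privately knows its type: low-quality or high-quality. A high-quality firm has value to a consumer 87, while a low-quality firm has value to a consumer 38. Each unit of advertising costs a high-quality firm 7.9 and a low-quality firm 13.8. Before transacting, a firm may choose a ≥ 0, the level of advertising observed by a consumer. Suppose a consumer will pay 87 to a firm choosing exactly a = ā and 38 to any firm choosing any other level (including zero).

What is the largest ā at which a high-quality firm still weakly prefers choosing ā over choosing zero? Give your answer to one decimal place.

Choosing ā yields the high-quality type 87 − 7.9·ā; choosing zero yields 38.
The high-quality type is indifferent at 87 − 7.9·ā = 38, i.e. ā = (87 − 38) / 7.9 ≈ 6.2.
For any ā above 6.2 the high-quality type would rather pool at zero, so separation collapses.

6.2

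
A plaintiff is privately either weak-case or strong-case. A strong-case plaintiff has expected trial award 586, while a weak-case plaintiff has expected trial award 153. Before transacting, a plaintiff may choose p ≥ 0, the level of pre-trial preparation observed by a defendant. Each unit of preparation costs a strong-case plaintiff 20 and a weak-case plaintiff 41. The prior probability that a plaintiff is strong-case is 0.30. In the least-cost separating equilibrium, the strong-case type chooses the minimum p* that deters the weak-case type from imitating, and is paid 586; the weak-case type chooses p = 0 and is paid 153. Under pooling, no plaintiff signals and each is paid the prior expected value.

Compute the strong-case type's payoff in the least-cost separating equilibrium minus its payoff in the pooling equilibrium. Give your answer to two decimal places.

Least-cost separating signal: p* solves 153 = 586 − 41·p*, so p* = (586 − 153)/41 ≈ 10.5610.
Strong-case type's separating payoff: 586 − 20 × p* = 586 − 20 × (586 − 153)/41 = 586 − 8660/41 ≈ 374.7805.
Pooling payoff: 0.30 × 586 + 0.70 × 153 = 282.9.
Difference: 374.7805 − 282.9 = 91.8805, i.e. 91.88 to two decimal places.
The strong-case type prefers to separate.

91.88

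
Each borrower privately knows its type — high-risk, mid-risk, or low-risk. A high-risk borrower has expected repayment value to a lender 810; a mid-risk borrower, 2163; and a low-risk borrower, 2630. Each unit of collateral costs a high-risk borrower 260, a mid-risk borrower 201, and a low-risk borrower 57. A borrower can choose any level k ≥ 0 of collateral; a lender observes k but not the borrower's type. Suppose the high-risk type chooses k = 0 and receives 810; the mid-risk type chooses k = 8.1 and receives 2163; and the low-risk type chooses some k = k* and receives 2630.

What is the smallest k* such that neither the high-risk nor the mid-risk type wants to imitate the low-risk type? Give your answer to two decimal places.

High-risk type (on-path payoff 810) won't mimic when 810 ≥ 2630 − 260·k*, i.e. k* ≥ 7.00.
Mid-risk type (on-path payoff 2163 − 201×8.1 = 534.9) won't mimic when 534.9 ≥ 2630 − 201·k*, i.e. k* ≥ 10.42.
Both must hold, so k* = max(7.00, 10.42) = 10.42. The mid-risk type's constraint binds.

10.42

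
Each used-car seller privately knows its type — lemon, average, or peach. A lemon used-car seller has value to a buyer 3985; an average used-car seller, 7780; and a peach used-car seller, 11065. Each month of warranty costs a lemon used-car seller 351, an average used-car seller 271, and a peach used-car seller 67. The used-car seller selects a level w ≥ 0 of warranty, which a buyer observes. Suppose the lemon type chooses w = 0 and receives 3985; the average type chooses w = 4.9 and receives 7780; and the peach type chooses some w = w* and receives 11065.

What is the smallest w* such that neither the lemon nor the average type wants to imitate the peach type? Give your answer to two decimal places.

20.17

Lemon type (on-path payoff 3985) won't mimic when 3985 ≥ 11065 − 351·w*, i.e. w* ≥ 20.17.
Average type (on-path payoff 7780 − 271×4.9 = 6452.1) won't mimic when 6452.1 ≥ 11065 − 271·w*, i.e. w* ≥ 17.02.
Both must hold, so w* = max(20.17, 17.02) = 20.17. The lemon type's constraint binds.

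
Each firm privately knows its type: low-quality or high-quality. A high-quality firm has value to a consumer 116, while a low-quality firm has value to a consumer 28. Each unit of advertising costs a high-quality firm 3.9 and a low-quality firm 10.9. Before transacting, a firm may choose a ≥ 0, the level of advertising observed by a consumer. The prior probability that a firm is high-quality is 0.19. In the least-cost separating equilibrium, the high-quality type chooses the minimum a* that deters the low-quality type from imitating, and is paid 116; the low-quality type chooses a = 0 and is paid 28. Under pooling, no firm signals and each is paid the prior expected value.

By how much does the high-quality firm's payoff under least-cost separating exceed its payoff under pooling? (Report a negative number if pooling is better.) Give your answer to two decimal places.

39.79

Least-cost separating signal: a* solves 28 = 116 − 10.9·a*, so a* = (116 − 28)/10.9 ≈ 8.0734.
High-quality type's separating payoff: 116 − 3.9 × a* = 116 − 3.9 × (116 − 28)/10.9 = 116 − 343.2/10.9 ≈ 84.5138.
Pooling payoff: 0.19 × 116 + 0.81 × 28 = 44.72.
Difference: 84.5138 − 44.72 = 39.7938, i.e. 39.79 to two decimal places.
The high-quality type prefers to separate.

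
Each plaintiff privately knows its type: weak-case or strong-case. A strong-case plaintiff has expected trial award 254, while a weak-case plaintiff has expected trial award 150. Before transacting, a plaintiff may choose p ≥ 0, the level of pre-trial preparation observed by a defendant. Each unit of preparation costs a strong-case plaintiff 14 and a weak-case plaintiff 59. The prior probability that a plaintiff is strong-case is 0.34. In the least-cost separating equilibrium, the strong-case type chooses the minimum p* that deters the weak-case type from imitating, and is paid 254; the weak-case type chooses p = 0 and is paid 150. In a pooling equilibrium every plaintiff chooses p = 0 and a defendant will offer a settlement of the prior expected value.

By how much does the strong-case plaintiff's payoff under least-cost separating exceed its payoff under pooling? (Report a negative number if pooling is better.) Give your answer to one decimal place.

44.0

Least-cost separating signal: p* solves 150 = 254 − 59·p*, so p* = (254 − 150)/59 ≈ 1.7627.
Strong-case type's separating payoff: 254 − 14 × p* = 254 − 14 × (254 − 150)/59 = 254 − 1456/59 ≈ 229.322.
Pooling payoff: 0.34 × 254 + 0.66 × 150 = 185.36.
Difference: 229.322 − 185.36 = 43.962, i.e. 44.0 to one decimal place.
The strong-case type prefers to separate.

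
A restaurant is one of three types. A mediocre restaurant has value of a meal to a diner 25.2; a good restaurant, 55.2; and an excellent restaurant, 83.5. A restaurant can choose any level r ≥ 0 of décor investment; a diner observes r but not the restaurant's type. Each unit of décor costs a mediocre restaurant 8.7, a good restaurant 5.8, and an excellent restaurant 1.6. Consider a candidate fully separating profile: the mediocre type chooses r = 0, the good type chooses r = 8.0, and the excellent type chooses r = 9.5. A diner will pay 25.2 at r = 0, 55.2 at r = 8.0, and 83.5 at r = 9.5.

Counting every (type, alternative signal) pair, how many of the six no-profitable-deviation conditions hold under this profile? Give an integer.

Excellent (own payoff 83.5 − 1.6×9.5 = 68.3): to r=0 gives 25.2 → no gain ✓; to r=8.0 gives 55.2 − 1.6×8.0 = 42.4 → no gain ✓.
Mediocre (own payoff 25.2): to r=8.0 gives 55.2 − 8.7×8.0 = -14.4 → no gain ✓; to r=9.5 gives 83.5 − 8.7×9.5 = 0.85 → no gain ✓.
Good (own payoff 55.2 − 5.8×8.0 = 8.8): to r=0 gives 25.2 → profitable ✗; to r=9.5 gives 83.5 − 5.8×9.5 = 28.4 → profitable ✗.
4 of the 6 constraints hold; not an equilibrium.

4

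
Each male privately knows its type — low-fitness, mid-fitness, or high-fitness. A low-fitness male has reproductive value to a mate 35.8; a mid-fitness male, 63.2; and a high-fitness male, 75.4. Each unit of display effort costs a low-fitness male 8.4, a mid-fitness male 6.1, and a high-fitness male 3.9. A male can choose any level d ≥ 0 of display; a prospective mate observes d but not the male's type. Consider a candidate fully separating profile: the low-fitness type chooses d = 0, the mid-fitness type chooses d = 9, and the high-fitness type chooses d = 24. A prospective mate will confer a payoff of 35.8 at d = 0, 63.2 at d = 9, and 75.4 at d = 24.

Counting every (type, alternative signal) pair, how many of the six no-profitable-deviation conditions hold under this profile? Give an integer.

3

Mid-fitness (own payoff 63.2 − 6.1×9 = 8.3): to d=0 gives 35.8 → profitable ✗; to d=24 gives 75.4 − 6.1×24 = -71 → no gain ✓.
Low-fitness (own payoff 35.8): to d=9 gives 63.2 − 8.4×9 = -12.4 → no gain ✓; to d=24 gives 75.4 − 8.4×24 = -126.2 → no gain ✓.
High-fitness (own payoff 75.4 − 3.9×24 = -18.2): to d=0 gives 35.8 → profitable ✗; to d=9 gives 63.2 − 3.9×9 = 28.1 → profitable ✗.
3 of the 6 constraints hold; not an equilibrium.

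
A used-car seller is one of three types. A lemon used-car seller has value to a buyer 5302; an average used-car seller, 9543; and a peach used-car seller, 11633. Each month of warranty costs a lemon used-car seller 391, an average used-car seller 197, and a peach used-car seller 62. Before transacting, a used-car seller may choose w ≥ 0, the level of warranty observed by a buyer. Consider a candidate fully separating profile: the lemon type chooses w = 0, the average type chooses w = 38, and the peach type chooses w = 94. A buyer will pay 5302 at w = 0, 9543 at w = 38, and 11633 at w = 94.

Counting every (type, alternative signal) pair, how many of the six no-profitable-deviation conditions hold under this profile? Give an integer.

4

Average (own payoff 9543 − 197×38 = 2057): to w=0 gives 5302 → profitable ✗; to w=94 gives 11633 − 197×94 = -6885 → no gain ✓.
Lemon (own payoff 5302): to w=38 gives 9543 − 391×38 = -5315 → no gain ✓; to w=94 gives 11633 − 391×94 = -25121 → no gain ✓.
Peach (own payoff 11633 − 62×94 = 5805): to w=0 gives 5302 → no gain ✓; to w=38 gives 9543 − 62×38 = 7187 → profitable ✗.
4 of the 6 constraints hold; not an equilibrium.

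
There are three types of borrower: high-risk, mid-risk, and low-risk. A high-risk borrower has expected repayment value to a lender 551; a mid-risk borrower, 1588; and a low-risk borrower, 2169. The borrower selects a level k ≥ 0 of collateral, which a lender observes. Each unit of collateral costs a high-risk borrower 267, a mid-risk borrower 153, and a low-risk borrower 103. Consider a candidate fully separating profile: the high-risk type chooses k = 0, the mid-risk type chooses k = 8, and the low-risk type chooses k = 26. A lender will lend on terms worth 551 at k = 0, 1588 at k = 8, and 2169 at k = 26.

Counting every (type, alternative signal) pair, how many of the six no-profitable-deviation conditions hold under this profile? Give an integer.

3

Low-risk (own payoff 2169 − 103×26 = -509): to k=0 gives 551 → profitable ✗; to k=8 gives 1588 − 103×8 = 764 → profitable ✗.
High-risk (own payoff 551): to k=8 gives 1588 − 267×8 = -548 → no gain ✓; to k=26 gives 2169 − 267×26 = -4773 → no gain ✓.
Mid-risk (own payoff 1588 − 153×8 = 364): to k=0 gives 551 → profitable ✗; to k=26 gives 2169 − 153×26 = -1809 → no gain ✓.
3 of the 6 constraints hold; not an equilibrium.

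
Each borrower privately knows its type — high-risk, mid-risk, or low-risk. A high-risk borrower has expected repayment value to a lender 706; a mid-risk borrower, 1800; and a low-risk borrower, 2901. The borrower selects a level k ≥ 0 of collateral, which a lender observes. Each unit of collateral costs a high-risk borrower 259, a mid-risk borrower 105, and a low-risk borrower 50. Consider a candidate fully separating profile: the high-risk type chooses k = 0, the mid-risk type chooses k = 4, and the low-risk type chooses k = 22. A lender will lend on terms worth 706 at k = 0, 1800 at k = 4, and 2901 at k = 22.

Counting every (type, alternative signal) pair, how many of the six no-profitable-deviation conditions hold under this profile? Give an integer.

Low-risk (own payoff 2901 − 50×22 = 1801): to k=0 gives 706 → no gain ✓; to k=4 gives 1800 − 50×4 = 1600 → no gain ✓.
Mid-risk (own payoff 1800 − 105×4 = 1380): to k=0 gives 706 → no gain ✓; to k=22 gives 2901 − 105×22 = 591 → no gain ✓.
High-risk (own payoff 706): to k=4 gives 1800 − 259×4 = 764 → profitable ✗; to k=22 gives 2901 − 259×22 = -2797 → no gain ✓.
5 of the 6 constraints hold; not an equilibrium.

5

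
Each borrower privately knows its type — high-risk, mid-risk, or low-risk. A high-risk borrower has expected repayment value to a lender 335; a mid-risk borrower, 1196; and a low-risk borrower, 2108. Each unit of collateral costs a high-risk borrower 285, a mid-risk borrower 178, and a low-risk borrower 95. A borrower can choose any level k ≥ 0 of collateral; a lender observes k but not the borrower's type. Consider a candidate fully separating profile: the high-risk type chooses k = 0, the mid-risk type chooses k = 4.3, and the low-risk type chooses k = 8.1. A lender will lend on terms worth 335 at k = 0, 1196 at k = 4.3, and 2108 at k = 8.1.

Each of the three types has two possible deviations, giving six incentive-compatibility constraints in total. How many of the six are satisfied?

5

High-risk (own payoff 335): to k=4.3 gives 1196 − 285×4.3 = -29.5 → no gain ✓; to k=8.1 gives 2108 − 285×8.1 = -200.5 → no gain ✓.
Low-risk (own payoff 2108 − 95×8.1 = 1338.5): to k=0 gives 335 → no gain ✓; to k=4.3 gives 1196 − 95×4.3 = 787.5 → no gain ✓.
Mid-risk (own payoff 1196 − 178×4.3 = 430.6): to k=0 gives 335 → no gain ✓; to k=8.1 gives 2108 − 178×8.1 = 666.2 → profitable ✗.
5 of the 6 constraints hold; not an equilibrium.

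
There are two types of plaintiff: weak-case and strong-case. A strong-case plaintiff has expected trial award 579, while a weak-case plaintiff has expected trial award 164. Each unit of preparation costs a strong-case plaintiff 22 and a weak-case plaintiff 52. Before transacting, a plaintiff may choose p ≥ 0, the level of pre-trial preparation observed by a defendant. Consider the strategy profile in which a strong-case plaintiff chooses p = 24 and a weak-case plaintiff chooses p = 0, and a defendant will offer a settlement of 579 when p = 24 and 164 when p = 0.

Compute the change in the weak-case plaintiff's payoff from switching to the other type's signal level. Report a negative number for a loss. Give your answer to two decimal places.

-833.00

Playing p = 0 the weak-case plaintiff receives 164.
Deviating to p = 24 brings payment 579 at cost 52 × 24 = 1248, netting -669.
Gain from deviating: -669 − 164 = -833.00.
The gain is negative, so the weak-case type's incentive-compatibility constraint is satisfied.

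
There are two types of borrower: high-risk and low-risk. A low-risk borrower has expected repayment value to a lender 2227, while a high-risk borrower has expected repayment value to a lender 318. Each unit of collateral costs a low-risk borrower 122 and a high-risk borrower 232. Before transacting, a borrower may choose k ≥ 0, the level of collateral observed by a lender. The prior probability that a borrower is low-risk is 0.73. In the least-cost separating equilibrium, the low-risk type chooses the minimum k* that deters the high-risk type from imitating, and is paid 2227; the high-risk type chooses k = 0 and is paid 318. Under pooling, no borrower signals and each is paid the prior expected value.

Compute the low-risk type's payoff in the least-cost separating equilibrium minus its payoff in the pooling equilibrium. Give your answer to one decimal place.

-488.4

Least-cost separating signal: k* solves 318 = 2227 − 232·k*, so k* = (2227 − 318)/232 ≈ 8.2284.
Low-risk type's separating payoff: 2227 − 122 × k* = 2227 − 122 × (2227 − 318)/232 = 2227 − 232898/232 ≈ 1223.129.
Pooling payoff: 0.73 × 2227 + 0.27 × 318 = 1711.57.
Difference: 1223.129 − 1711.57 = -488.441, i.e. -488.4 to one decimal place.
The low-risk type would prefer the pooling outcome.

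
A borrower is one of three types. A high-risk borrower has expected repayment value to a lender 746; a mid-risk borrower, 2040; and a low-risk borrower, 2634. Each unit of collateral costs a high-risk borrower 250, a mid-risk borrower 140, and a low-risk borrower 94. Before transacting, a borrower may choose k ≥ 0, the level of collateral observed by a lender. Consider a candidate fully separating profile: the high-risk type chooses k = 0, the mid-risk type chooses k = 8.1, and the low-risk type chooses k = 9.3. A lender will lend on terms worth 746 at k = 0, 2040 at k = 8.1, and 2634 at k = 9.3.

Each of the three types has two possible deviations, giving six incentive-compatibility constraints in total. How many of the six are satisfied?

Mid-risk (own payoff 2040 − 140×8.1 = 906): to k=0 gives 746 → no gain ✓; to k=9.3 gives 2634 − 140×9.3 = 1332 → profitable ✗.
High-risk (own payoff 746): to k=8.1 gives 2040 − 250×8.1 = 15 → no gain ✓; to k=9.3 gives 2634 − 250×9.3 = 309 → no gain ✓.
Low-risk (own payoff 2634 − 94×9.3 = 1759.8): to k=0 gives 746 → no gain ✓; to k=8.1 gives 2040 − 94×8.1 = 1278.6 → no gain ✓.
5 of the 6 constraints hold; not an equilibrium.

5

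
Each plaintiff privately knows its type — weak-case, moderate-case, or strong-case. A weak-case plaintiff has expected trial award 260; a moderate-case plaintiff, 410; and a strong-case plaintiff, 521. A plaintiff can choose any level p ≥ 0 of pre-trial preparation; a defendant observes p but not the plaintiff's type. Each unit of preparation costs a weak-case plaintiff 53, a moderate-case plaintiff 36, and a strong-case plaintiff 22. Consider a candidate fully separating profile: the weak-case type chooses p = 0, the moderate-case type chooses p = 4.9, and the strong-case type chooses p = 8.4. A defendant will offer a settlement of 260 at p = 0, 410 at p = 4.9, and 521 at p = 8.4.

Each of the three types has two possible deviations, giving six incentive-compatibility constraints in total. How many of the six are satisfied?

5

Weak-case (own payoff 260): to p=4.9 gives 410 − 53×4.9 = 150.3 → no gain ✓; to p=8.4 gives 521 − 53×8.4 = 75.8 → no gain ✓.
Moderate-case (own payoff 410 − 36×4.9 = 233.6): to p=0 gives 260 → profitable ✗; to p=8.4 gives 521 − 36×8.4 = 218.6 → no gain ✓.
Strong-case (own payoff 521 − 22×8.4 = 336.2): to p=0 gives 260 → no gain ✓; to p=4.9 gives 410 − 22×4.9 = 302.2 → no gain ✓.
5 of the 6 constraints hold; not an equilibrium.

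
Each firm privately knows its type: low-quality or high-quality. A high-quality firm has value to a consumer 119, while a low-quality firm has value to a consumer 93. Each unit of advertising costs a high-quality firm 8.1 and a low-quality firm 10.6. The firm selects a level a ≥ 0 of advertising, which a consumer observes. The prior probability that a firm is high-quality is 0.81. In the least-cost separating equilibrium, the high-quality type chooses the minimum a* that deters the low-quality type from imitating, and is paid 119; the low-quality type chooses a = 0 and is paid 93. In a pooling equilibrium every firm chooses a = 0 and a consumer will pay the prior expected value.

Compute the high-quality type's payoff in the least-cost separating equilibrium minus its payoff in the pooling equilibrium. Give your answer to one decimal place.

Least-cost separating signal: a* solves 93 = 119 − 10.6·a*, so a* = (119 − 93)/10.6 ≈ 2.4528.
High-quality type's separating payoff: 119 − 8.1 × a* = 119 − 8.1 × (119 − 93)/10.6 = 119 − 210.6/10.6 ≈ 99.132.
Pooling payoff: 0.81 × 119 + 0.19 × 93 = 114.06.
Difference: 99.132 − 114.06 = -14.928, i.e. -14.9 to one decimal place.
The high-quality type would prefer the pooling outcome.

-14.9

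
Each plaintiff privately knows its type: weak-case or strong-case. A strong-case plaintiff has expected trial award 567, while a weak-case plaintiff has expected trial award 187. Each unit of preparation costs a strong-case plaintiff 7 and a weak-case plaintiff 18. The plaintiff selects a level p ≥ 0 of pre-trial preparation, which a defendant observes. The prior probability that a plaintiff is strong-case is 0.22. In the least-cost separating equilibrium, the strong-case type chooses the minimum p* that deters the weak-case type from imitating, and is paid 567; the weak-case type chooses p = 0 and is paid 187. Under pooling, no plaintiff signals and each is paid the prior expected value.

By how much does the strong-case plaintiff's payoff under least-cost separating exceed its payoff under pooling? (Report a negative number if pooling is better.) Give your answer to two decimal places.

Least-cost separating signal: p* solves 187 = 567 − 18·p*, so p* = (567 − 187)/18 ≈ 21.1111.
Strong-case type's separating payoff: 567 − 7 × p* = 567 − 7 × (567 − 187)/18 = 567 − 2660/18 ≈ 419.2222.
Pooling payoff: 0.22 × 567 + 0.78 × 187 = 270.6.
Difference: 419.2222 − 270.6 = 148.6222, i.e. 148.62 to two decimal places.
The strong-case type prefers to separate.

148.62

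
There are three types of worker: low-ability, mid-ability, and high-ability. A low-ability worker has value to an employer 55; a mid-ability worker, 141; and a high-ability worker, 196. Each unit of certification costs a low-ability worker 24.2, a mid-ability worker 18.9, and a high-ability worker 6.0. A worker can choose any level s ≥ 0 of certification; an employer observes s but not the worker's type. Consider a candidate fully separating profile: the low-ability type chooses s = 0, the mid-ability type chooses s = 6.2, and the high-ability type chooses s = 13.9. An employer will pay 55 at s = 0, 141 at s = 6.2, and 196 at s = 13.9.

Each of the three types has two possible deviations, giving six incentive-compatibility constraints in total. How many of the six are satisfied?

High-ability (own payoff 196 − 6.0×13.9 = 112.6): to s=0 gives 55 → no gain ✓; to s=6.2 gives 141 − 6.0×6.2 = 103.8 → no gain ✓.
Mid-ability (own payoff 141 − 18.9×6.2 = 23.82): to s=0 gives 55 → profitable ✗; to s=13.9 gives 196 − 18.9×13.9 = -66.71 → no gain ✓.
Low-ability (own payoff 55): to s=6.2 gives 141 − 24.2×6.2 = -9.04 → no gain ✓; to s=13.9 gives 196 − 24.2×13.9 = -140.38 → no gain ✓.
5 of the 6 constraints hold; not an equilibrium.

5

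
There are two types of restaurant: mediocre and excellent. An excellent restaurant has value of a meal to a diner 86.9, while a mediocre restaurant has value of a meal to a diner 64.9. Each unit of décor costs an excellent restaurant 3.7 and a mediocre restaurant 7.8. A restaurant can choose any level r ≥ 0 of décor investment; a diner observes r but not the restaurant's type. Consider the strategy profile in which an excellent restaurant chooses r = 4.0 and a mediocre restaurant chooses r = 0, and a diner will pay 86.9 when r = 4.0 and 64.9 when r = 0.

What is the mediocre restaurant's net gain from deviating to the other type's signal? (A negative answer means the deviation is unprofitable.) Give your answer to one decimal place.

Playing r = 0 the mediocre restaurant receives 64.9.
Deviating to r = 4.0 brings payment 86.9 at cost 7.8 × 4.0 = 31.2, netting 55.7.
Gain from deviating: 55.7 − 64.9 = -9.2.
The gain is negative, so the mediocre type's incentive-compatibility constraint is satisfied.

-9.2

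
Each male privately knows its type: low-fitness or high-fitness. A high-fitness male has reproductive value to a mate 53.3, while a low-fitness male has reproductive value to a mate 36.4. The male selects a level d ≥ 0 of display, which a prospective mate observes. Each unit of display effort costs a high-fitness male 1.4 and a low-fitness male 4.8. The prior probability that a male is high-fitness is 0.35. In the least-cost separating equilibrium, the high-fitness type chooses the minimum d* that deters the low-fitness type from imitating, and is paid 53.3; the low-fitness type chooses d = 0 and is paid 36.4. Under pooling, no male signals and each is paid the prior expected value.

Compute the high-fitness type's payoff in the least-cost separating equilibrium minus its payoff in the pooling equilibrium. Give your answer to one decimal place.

Least-cost separating signal: d* solves 36.4 = 53.3 − 4.8·d*, so d* = (53.3 − 36.4)/4.8 ≈ 3.5208.
High-fitness type's separating payoff: 53.3 − 1.4 × d* = 53.3 − 1.4 × (53.3 − 36.4)/4.8 = 53.3 − 23.66/4.8 ≈ 48.371.
Pooling payoff: 0.35 × 53.3 + 0.65 × 36.4 = 42.315.
Difference: 48.371 − 42.315 = 6.056, i.e. 6.1 to one decimal place.
The high-fitness type prefers to separate.

6.1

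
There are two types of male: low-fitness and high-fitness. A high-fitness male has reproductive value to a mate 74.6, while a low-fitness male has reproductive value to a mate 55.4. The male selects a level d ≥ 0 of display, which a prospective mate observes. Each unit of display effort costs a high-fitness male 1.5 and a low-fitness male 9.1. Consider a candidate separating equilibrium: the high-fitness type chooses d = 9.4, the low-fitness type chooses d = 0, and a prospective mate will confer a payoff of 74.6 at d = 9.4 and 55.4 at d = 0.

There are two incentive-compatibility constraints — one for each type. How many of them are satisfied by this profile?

2

Low-fitness type: stay at 0 → 55.4; mimic → 74.6 − 9.1 × 9.4 = -10.94. IC holds (55.4 ≥ -10.94).
High-fitness type: signal → 74.6 − 1.5 × 9.4 = 60.5; deviate to 0 → 55.4. IC holds (60.5 ≥ 55.4).
2 of 2 constraints hold, so this is a separating equilibrium.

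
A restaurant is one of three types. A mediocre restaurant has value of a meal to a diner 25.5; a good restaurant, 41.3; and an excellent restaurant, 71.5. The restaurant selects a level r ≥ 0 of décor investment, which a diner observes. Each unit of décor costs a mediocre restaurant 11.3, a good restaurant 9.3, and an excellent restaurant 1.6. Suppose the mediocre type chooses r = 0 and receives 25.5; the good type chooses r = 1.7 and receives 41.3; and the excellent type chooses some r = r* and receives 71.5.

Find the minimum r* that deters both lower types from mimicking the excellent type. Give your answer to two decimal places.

4.95

Mediocre type (on-path payoff 25.5) won't mimic when 25.5 ≥ 71.5 − 11.3·r*, i.e. r* ≥ 4.07.
Good type (on-path payoff 41.3 − 9.3×1.7 = 25.49) won't mimic when 25.49 ≥ 71.5 − 9.3·r*, i.e. r* ≥ 4.95.
Both must hold, so r* = max(4.07, 4.95) = 4.95. The good type's constraint binds.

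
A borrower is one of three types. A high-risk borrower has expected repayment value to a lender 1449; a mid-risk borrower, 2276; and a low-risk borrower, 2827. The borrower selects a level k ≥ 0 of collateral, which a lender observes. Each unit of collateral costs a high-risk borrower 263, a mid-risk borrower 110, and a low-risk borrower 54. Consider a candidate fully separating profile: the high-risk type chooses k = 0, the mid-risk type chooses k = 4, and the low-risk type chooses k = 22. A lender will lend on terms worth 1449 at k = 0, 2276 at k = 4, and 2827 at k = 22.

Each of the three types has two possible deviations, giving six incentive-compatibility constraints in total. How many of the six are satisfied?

High-risk (own payoff 1449): to k=4 gives 2276 − 263×4 = 1224 → no gain ✓; to k=22 gives 2827 − 263×22 = -2959 → no gain ✓.
Mid-risk (own payoff 2276 − 110×4 = 1836): to k=0 gives 1449 → no gain ✓; to k=22 gives 2827 − 110×22 = 407 → no gain ✓.
Low-risk (own payoff 2827 − 54×22 = 1639): to k=0 gives 1449 → no gain ✓; to k=4 gives 2276 − 54×4 = 2060 → profitable ✗.
5 of the 6 constraints hold; not an equilibrium.

5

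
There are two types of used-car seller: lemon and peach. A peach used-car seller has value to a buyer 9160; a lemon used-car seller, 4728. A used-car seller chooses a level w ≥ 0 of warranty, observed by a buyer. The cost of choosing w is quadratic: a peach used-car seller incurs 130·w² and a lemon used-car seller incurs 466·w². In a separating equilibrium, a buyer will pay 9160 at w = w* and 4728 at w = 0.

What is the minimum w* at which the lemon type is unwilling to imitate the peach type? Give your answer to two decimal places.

The lemon type at w = 0 receives 4728; imitating at w* yields 9160 − 466·w*².
Indifference: 4728 = 9160 − 466·w*², so w*² = (9160 − 4728) / 466 ≈ 9.5107.
w* = √9.5107 ≈ 3.08.

3.08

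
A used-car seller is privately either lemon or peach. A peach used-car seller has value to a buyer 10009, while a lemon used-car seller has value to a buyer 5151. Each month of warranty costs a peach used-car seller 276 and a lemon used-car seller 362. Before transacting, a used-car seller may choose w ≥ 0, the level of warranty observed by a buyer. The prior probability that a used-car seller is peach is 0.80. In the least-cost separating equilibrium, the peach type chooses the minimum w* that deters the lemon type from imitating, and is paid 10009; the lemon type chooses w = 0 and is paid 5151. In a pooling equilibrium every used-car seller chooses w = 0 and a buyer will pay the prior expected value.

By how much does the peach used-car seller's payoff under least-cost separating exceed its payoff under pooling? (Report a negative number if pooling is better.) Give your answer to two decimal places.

Least-cost separating signal: w* solves 5151 = 10009 − 362·w*, so w* = (10009 − 5151)/362 ≈ 13.4199.
Peach type's separating payoff: 10009 − 276 × w* = 10009 − 276 × (10009 − 5151)/362 = 10009 − 1340808/362 ≈ 6305.1105.
Pooling payoff: 0.80 × 10009 + 0.20 × 5151 = 9037.4.
Difference: 6305.1105 − 9037.4 = -2732.2895, i.e. -2732.29 to two decimal places.
The peach type would prefer the pooling outcome.

-2732.29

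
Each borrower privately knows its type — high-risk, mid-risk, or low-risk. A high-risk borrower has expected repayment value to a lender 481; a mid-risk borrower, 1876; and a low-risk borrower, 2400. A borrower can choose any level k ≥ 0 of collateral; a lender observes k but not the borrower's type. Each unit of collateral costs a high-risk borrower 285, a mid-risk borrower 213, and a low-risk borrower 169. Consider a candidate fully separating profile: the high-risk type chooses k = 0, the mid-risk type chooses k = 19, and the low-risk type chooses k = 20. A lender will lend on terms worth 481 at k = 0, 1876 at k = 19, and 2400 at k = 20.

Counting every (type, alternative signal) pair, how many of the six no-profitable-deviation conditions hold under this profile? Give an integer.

3

High-risk (own payoff 481): to k=19 gives 1876 − 285×19 = -3539 → no gain ✓; to k=20 gives 2400 − 285×20 = -3300 → no gain ✓.
Mid-risk (own payoff 1876 − 213×19 = -2171): to k=0 gives 481 → profitable ✗; to k=20 gives 2400 − 213×20 = -1860 → profitable ✗.
Low-risk (own payoff 2400 − 169×20 = -980): to k=0 gives 481 → profitable ✗; to k=19 gives 1876 − 169×19 = -1335 → no gain ✓.
3 of the 6 constraints hold; not an equilibrium.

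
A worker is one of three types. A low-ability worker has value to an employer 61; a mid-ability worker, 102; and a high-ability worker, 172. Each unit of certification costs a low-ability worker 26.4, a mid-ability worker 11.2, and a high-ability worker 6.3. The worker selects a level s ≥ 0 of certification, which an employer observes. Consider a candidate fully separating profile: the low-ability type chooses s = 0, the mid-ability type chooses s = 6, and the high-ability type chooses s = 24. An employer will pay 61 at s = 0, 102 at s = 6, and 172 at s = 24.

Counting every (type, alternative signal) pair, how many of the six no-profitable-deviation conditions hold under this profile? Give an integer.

3

Mid-ability (own payoff 102 − 11.2×6 = 34.8): to s=0 gives 61 → profitable ✗; to s=24 gives 172 − 11.2×24 = -96.8 → no gain ✓.
High-ability (own payoff 172 − 6.3×24 = 20.8): to s=0 gives 61 → profitable ✗; to s=6 gives 102 − 6.3×6 = 64.2 → profitable ✗.
Low-ability (own payoff 61): to s=6 gives 102 − 26.4×6 = -56.4 → no gain ✓; to s=24 gives 172 − 26.4×24 = -461.6 → no gain ✓.
3 of the 6 constraints hold; not an equilibrium.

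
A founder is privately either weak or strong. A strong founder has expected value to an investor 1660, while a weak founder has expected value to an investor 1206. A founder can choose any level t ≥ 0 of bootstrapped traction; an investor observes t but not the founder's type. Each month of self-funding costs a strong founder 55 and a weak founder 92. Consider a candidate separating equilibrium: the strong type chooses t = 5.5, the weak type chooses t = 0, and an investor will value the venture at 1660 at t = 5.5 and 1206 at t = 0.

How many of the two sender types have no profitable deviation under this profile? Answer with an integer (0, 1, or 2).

2

Weak type: stay at 0 → 1206; mimic → 1660 − 92 × 5.5 = 1154. IC holds (1206 ≥ 1154).
Strong type: signal → 1660 − 55 × 5.5 = 1357.5; deviate to 0 → 1206. IC holds (1357.5 ≥ 1206).
2 of 2 constraints hold, so this is a separating equilibrium.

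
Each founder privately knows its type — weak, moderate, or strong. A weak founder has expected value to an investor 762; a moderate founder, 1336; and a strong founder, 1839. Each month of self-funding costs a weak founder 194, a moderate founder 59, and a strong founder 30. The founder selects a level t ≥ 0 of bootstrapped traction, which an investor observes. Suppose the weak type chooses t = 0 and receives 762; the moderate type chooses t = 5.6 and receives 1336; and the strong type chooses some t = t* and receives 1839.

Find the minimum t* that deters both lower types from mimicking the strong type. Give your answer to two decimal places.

Weak type (on-path payoff 762) won't mimic when 762 ≥ 1839 − 194·t*, i.e. t* ≥ 5.55.
Moderate type (on-path payoff 1336 − 59×5.6 = 1005.6) won't mimic when 1005.6 ≥ 1839 − 59·t*, i.e. t* ≥ 14.13.
Both must hold, so t* = max(5.55, 14.13) = 14.13. The moderate type's constraint binds.

14.13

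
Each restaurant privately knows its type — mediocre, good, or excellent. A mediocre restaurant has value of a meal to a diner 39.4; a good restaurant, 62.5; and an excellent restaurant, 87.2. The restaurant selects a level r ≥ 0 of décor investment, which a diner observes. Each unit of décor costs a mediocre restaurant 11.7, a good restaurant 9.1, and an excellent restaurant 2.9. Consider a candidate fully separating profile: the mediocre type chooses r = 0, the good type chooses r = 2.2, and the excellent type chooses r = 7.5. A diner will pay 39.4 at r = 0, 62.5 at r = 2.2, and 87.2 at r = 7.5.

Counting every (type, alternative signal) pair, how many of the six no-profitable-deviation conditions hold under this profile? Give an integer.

6

Mediocre (own payoff 39.4): to r=2.2 gives 62.5 − 11.7×2.2 = 36.76 → no gain ✓; to r=7.5 gives 87.2 − 11.7×7.5 = -0.55 → no gain ✓.
Excellent (own payoff 87.2 − 2.9×7.5 = 65.45): to r=0 gives 39.4 → no gain ✓; to r=2.2 gives 62.5 − 2.9×2.2 = 56.12 → no gain ✓.
Good (own payoff 62.5 − 9.1×2.2 = 42.48): to r=0 gives 39.4 → no gain ✓; to r=7.5 gives 87.2 − 9.1×7.5 = 18.95 → no gain ✓.
6 of the 6 constraints hold; this profile is a separating equilibrium.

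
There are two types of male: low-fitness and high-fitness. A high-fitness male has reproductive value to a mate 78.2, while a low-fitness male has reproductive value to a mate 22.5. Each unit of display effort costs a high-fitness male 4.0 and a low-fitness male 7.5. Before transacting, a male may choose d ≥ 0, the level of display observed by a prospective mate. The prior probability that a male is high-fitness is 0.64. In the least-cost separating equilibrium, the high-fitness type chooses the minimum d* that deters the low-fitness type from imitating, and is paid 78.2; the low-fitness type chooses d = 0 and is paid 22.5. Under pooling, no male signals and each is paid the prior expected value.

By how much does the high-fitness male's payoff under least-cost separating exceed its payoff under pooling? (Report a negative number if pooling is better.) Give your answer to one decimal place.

-9.7

Least-cost separating signal: d* solves 22.5 = 78.2 − 7.5·d*, so d* = (78.2 − 22.5)/7.5 ≈ 7.4267.
High-fitness type's separating payoff: 78.2 − 4.0 × d* = 78.2 − 4.0 × (78.2 − 22.5)/7.5 = 78.2 − 222.8/7.5 ≈ 48.493.
Pooling payoff: 0.64 × 78.2 + 0.36 × 22.5 = 58.148.
Difference: 48.493 − 58.148 = -9.655, i.e. -9.7 to one decimal place.
The high-fitness type would prefer the pooling outcome.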